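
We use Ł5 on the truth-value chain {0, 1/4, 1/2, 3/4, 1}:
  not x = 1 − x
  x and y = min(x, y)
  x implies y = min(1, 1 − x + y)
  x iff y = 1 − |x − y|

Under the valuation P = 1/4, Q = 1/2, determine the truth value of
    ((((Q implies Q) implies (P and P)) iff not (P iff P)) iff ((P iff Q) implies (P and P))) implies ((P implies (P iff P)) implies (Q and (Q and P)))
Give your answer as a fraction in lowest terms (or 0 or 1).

Q implies Q = 1/2 implies 1/2 = 1
P and P = 1/4 and 1/4 = 1/4
(Q implies Q) implies (P and P) = 1 implies 1/4 = 1/4
P iff P = 1/4 iff 1/4 = 1
not (P iff P) = not 1 = 0
((Q implies Q) implies (P and P)) iff not (P iff P) = 1/4 iff 0 = 3/4
P iff Q = 1/4 iff 1/2 = 3/4
P and P = 1/4 and 1/4 = 1/4
(P iff Q) implies (P and P) = 3/4 implies 1/4 = 1/2
(((Q implies Q) implies (P and P)) iff not (P iff P)) iff ((P iff Q) implies (P and P)) = 3/4 iff 1/2 = 3/4
P iff P = 1/4 iff 1/4 = 1
P implies (P iff P) = 1/4 implies 1 = 1
Q and P = 1/2 and 1/4 = 1/4
Q and (Q and P) = 1/2 and 1/4 = 1/4
(P implies (P iff P)) implies (Q and (Q and P)) = 1 implies 1/4 = 1/4
((((Q implies Q) implies (P and P)) iff not (P iff P)) iff ((P iff Q) implies (P and P))) implies ((P implies (P iff P)) implies (Q and (Q and P))) = 3/4 implies 1/4 = 1/2

1/2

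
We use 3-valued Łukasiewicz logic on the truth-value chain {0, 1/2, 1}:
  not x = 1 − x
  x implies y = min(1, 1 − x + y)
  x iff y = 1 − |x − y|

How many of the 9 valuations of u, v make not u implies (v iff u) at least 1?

7

u = 0, v = 0 ↦ 1  ≥
u = 0, v = 1/2 ↦ 1/2  <
u = 0, v = 1 ↦ 0  <
u = 1/2, v = 0 ↦ 1  ≥
u = 1/2, v = 1/2 ↦ 1  ≥
u = 1/2, v = 1 ↦ 1  ≥
u = 1, v = 0 ↦ 1  ≥
u = 1, v = 1/2 ↦ 1  ≥
u = 1, v = 1 ↦ 1  ≥
So 7 of the 9 assignments meet the threshold.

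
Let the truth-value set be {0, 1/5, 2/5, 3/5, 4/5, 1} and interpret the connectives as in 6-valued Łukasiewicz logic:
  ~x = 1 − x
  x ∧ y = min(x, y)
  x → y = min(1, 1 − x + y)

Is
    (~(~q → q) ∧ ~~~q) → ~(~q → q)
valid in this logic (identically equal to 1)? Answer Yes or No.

q = 0 ↦ 1
q = 1/5 ↦ 1
q = 2/5 ↦ 1
q = 3/5 ↦ 1
q = 4/5 ↦ 1
q = 1 ↦ 1
Every assignment gives a value ≥ 1.

Yes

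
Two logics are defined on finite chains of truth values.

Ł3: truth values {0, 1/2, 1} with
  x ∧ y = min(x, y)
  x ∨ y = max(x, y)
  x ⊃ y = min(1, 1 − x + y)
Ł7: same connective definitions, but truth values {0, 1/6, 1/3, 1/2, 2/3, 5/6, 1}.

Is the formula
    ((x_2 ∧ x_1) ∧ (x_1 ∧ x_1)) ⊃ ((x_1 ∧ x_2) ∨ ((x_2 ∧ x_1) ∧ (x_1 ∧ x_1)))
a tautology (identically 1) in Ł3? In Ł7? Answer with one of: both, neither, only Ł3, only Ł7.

both

In Ł3: every assignment gives 1 — tautology.
In Ł7: every assignment gives 1 — tautology.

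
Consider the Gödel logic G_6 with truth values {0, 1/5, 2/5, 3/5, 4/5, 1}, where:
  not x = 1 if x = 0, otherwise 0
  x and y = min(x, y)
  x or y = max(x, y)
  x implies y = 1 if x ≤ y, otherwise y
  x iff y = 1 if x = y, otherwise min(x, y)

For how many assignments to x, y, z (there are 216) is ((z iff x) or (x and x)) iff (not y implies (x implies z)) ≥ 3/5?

117

value 1: 61 assignments (counts)
value 4/5: 27 assignments (counts)
value 3/5: 29 assignments (counts)
value 2/5: 31 assignments
value 1/5: 33 assignments
value 0: 35 assignments
So 117 of the 216 assignments meet the threshold.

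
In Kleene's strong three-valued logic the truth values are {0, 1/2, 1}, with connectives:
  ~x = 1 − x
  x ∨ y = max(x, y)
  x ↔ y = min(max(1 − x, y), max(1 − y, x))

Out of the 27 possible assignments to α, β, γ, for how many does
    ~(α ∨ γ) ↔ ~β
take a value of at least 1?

value 1: 6 assignments (counts)
value 1/2: 15 assignments
value 0: 6 assignments
So 6 of the 27 assignments meet the threshold.

6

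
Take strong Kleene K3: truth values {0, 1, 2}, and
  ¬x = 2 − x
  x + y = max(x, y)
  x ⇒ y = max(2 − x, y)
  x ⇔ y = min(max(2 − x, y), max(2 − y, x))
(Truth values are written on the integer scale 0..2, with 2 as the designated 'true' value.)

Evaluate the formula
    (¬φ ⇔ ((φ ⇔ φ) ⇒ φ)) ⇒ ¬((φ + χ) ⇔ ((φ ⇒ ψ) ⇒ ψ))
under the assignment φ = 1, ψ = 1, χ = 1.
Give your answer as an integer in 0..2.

1

¬φ = ¬1 = 1
φ ⇔ φ = 1 ⇔ 1 = 1
(φ ⇔ φ) ⇒ φ = 1 ⇒ 1 = 1
¬φ ⇔ ((φ ⇔ φ) ⇒ φ) = 1 ⇔ 1 = 1
φ + χ = 1 + 1 = 1
φ ⇒ ψ = 1 ⇒ 1 = 1
(φ ⇒ ψ) ⇒ ψ = 1 ⇒ 1 = 1
(φ + χ) ⇔ ((φ ⇒ ψ) ⇒ ψ) = 1 ⇔ 1 = 1
¬((φ + χ) ⇔ ((φ ⇒ ψ) ⇒ ψ)) = ¬1 = 1
(¬φ ⇔ ((φ ⇔ φ) ⇒ φ)) ⇒ ¬((φ + χ) ⇔ ((φ ⇒ ψ) ⇒ ψ)) = 1 ⇒ 1 = 1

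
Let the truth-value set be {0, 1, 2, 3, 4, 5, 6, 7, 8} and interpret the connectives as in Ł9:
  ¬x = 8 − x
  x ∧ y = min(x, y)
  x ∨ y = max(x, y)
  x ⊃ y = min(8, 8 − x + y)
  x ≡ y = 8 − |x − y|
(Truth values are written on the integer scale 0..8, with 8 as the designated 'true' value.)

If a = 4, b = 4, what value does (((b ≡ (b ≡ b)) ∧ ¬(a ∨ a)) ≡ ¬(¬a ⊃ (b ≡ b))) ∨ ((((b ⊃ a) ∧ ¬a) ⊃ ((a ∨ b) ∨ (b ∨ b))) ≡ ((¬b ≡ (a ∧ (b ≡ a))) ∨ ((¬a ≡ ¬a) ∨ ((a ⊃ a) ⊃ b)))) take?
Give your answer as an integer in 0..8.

8

b ≡ b = 4 ≡ 4 = 8
b ≡ (b ≡ b) = 4 ≡ 8 = 4
a ∨ a = 4 ∨ 4 = 4
¬(a ∨ a) = ¬4 = 4
(b ≡ (b ≡ b)) ∧ ¬(a ∨ a) = 4 ∧ 4 = 4
¬a = ¬4 = 4
b ≡ b = 4 ≡ 4 = 8
¬a ⊃ (b ≡ b) = 4 ⊃ 8 = 8
¬(¬a ⊃ (b ≡ b)) = ¬8 = 0
((b ≡ (b ≡ b)) ∧ ¬(a ∨ a)) ≡ ¬(¬a ⊃ (b ≡ b)) = 4 ≡ 0 = 4
b ⊃ a = 4 ⊃ 4 = 8
¬a = ¬4 = 4
(b ⊃ a) ∧ ¬a = 8 ∧ 4 = 4
a ∨ b = 4 ∨ 4 = 4
b ∨ b = 4 ∨ 4 = 4
(a ∨ b) ∨ (b ∨ b) = 4 ∨ 4 = 4
((b ⊃ a) ∧ ¬a) ⊃ ((a ∨ b) ∨ (b ∨ b)) = 4 ⊃ 4 = 8
¬b = ¬4 = 4
b ≡ a = 4 ≡ 4 = 8
a ∧ (b ≡ a) = 4 ∧ 8 = 4
¬b ≡ (a ∧ (b ≡ a)) = 4 ≡ 4 = 8
¬a = ¬4 = 4
¬a = ¬4 = 4
¬a ≡ ¬a = 4 ≡ 4 = 8
a ⊃ a = 4 ⊃ 4 = 8
(a ⊃ a) ⊃ b = 8 ⊃ 4 = 4
(¬a ≡ ¬a) ∨ ((a ⊃ a) ⊃ b) = 8 ∨ 4 = 8
(¬b ≡ (a ∧ (b ≡ a))) ∨ ((¬a ≡ ¬a) ∨ ((a ⊃ a) ⊃ b)) = 8 ∨ 8 = 8
(((b ⊃ a) ∧ ¬a) ⊃ ((a ∨ b) ∨ (b ∨ b))) ≡ ((¬b ≡ (a ∧ (b ≡ a))) ∨ ((¬a ≡ ¬a) ∨ ((a ⊃ a) ⊃ b))) = 8 ≡ 8 = 8
(((b ≡ (b ≡ b)) ∧ ¬(a ∨ a)) ≡ ¬(¬a ⊃ (b ≡ b))) ∨ ((((b ⊃ a) ∧ ¬a) ⊃ ((a ∨ b) ∨ (b ∨ b))) ≡ ((¬b ≡ (a ∧ (b ≡ a))) ∨ ((¬a ≡ ¬a) ∨ ((a ⊃ a) ⊃ b)))) = 4 ∨ 8 = 8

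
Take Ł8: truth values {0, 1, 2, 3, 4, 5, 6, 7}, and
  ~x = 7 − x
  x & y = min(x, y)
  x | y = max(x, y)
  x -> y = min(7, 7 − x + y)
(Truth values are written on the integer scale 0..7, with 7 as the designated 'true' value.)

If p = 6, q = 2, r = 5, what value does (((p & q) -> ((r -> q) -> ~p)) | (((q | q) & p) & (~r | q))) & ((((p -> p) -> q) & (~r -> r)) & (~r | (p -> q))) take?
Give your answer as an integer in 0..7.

p & q = 6 & 2 = 2
r -> q = 5 -> 2 = 4
~p = ~6 = 1
(r -> q) -> ~p = 4 -> 1 = 4
(p & q) -> ((r -> q) -> ~p) = 2 -> 4 = 7
q | q = 2 | 2 = 2
(q | q) & p = 2 & 6 = 2
~r = ~5 = 2
~r | q = 2 | 2 = 2
((q | q) & p) & (~r | q) = 2 & 2 = 2
((p & q) -> ((r -> q) -> ~p)) | (((q | q) & p) & (~r | q)) = 7 | 2 = 7
p -> p = 6 -> 6 = 7
(p -> p) -> q = 7 -> 2 = 2
~r = ~5 = 2
~r -> r = 2 -> 5 = 7
((p -> p) -> q) & (~r -> r) = 2 & 7 = 2
~r = ~5 = 2
p -> q = 6 -> 2 = 3
~r | (p -> q) = 2 | 3 = 3
(((p -> p) -> q) & (~r -> r)) & (~r | (p -> q)) = 2 & 3 = 2
(((p & q) -> ((r -> q) -> ~p)) | (((q | q) & p) & (~r | q))) & ((((p -> p) -> q) & (~r -> r)) & (~r | (p -> q))) = 7 & 2 = 2

2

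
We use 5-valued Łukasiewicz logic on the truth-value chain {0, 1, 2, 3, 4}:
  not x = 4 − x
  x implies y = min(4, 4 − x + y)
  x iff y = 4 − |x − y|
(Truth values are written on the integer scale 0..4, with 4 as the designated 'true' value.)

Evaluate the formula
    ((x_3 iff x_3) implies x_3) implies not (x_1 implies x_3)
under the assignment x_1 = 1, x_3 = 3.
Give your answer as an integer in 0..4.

x_3 iff x_3 = 3 iff 3 = 4
(x_3 iff x_3) implies x_3 = 4 implies 3 = 3
x_1 implies x_3 = 1 implies 3 = 4
not (x_1 implies x_3) = not 4 = 0
((x_3 iff x_3) implies x_3) implies not (x_1 implies x_3) = 3 implies 0 = 1

1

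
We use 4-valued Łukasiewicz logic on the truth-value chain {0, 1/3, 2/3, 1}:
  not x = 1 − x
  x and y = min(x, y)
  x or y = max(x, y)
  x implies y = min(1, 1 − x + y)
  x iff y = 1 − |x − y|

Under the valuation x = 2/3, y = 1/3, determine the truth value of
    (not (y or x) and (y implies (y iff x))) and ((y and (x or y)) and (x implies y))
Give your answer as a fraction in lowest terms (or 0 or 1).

y or x = 1/3 or 2/3 = 2/3
not (y or x) = not 2/3 = 1/3
y iff x = 1/3 iff 2/3 = 2/3
y implies (y iff x) = 1/3 implies 2/3 = 1
not (y or x) and (y implies (y iff x)) = 1/3 and 1 = 1/3
x or y = 2/3 or 1/3 = 2/3
y and (x or y) = 1/3 and 2/3 = 1/3
x implies y = 2/3 implies 1/3 = 2/3
(y and (x or y)) and (x implies y) = 1/3 and 2/3 = 1/3
(not (y or x) and (y implies (y iff x))) and ((y and (x or y)) and (x implies y)) = 1/3 and 1/3 = 1/3

1/3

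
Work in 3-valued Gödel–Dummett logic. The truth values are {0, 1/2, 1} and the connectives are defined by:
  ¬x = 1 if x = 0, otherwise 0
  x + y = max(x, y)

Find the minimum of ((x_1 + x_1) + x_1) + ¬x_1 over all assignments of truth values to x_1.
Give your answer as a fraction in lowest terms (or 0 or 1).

1/2

Take x_1 = 1/2:
x_1 + x_1 = 1/2 + 1/2 = 1/2
(x_1 + x_1) + x_1 = 1/2 + 1/2 = 1/2
¬x_1 = ¬1/2 = 0
((x_1 + x_1) + x_1) + ¬x_1 = 1/2 + 0 = 1/2
No assignment yields a value below 1/2, so this is the minimum.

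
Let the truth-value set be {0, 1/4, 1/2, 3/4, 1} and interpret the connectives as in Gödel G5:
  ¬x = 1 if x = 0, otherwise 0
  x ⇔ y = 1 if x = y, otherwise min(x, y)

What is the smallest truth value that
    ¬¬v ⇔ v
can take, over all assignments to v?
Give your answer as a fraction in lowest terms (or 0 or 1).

Take v = 1/4:
¬v = ¬1/4 = 0
¬¬v = ¬0 = 1
¬¬v ⇔ v = 1 ⇔ 1/4 = 1/4
No assignment yields a value below 1/4, so this is the minimum.

1/4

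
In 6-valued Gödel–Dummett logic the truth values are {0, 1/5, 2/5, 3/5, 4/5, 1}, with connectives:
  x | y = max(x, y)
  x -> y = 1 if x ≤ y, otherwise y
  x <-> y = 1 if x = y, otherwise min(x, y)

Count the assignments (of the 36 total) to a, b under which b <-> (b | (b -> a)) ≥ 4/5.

value 1: 16 assignments (counts)
value 4/5: 2 assignments (counts)
value 3/5: 3 assignments
value 2/5: 4 assignments
value 1/5: 5 assignments
value 0: 6 assignments
So 18 of the 36 assignments meet the threshold.

18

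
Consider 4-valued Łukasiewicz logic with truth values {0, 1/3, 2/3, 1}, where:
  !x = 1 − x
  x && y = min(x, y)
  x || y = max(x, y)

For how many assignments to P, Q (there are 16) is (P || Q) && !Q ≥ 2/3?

P = 0, Q = 0 ↦ 0  <
P = 0, Q = 1/3 ↦ 1/3  <
P = 0, Q = 2/3 ↦ 1/3  <
P = 0, Q = 1 ↦ 0  <
P = 1/3, Q = 0 ↦ 1/3  <
P = 1/3, Q = 1/3 ↦ 1/3  <
P = 1/3, Q = 2/3 ↦ 1/3  <
P = 1/3, Q = 1 ↦ 0  <
P = 2/3, Q = 0 ↦ 2/3  ≥
P = 2/3, Q = 1/3 ↦ 2/3  ≥
P = 2/3, Q = 2/3 ↦ 1/3  <
P = 2/3, Q = 1 ↦ 0  <
P = 1, Q = 0 ↦ 1  ≥
P = 1, Q = 1/3 ↦ 2/3  ≥
P = 1, Q = 2/3 ↦ 1/3  <
P = 1, Q = 1 ↦ 0  <
So 4 of the 16 assignments meet the threshold.

4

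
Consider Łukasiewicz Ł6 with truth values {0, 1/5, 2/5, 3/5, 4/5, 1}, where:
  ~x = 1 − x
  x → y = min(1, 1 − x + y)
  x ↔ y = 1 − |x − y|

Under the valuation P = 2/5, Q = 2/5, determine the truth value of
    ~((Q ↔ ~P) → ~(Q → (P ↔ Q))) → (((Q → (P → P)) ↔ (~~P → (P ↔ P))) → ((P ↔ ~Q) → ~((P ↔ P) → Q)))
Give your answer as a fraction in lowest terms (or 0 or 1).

1

~P = ~2/5 = 3/5
Q ↔ ~P = 2/5 ↔ 3/5 = 4/5
P ↔ Q = 2/5 ↔ 2/5 = 1
Q → (P ↔ Q) = 2/5 → 1 = 1
~(Q → (P ↔ Q)) = ~1 = 0
(Q ↔ ~P) → ~(Q → (P ↔ Q)) = 4/5 → 0 = 1/5
~((Q ↔ ~P) → ~(Q → (P ↔ Q))) = ~1/5 = 4/5
P → P = 2/5 → 2/5 = 1
Q → (P → P) = 2/5 → 1 = 1
~P = ~2/5 = 3/5
~~P = ~3/5 = 2/5
P ↔ P = 2/5 ↔ 2/5 = 1
~~P → (P ↔ P) = 2/5 → 1 = 1
(Q → (P → P)) ↔ (~~P → (P ↔ P)) = 1 ↔ 1 = 1
~Q = ~2/5 = 3/5
P ↔ ~Q = 2/5 ↔ 3/5 = 4/5
P ↔ P = 2/5 ↔ 2/5 = 1
(P ↔ P) → Q = 1 → 2/5 = 2/5
~((P ↔ P) → Q) = ~2/5 = 3/5
(P ↔ ~Q) → ~((P ↔ P) → Q) = 4/5 → 3/5 = 4/5
((Q → (P → P)) ↔ (~~P → (P ↔ P))) → ((P ↔ ~Q) → ~((P ↔ P) → Q)) = 1 → 4/5 = 4/5
~((Q ↔ ~P) → ~(Q → (P ↔ Q))) → (((Q → (P → P)) ↔ (~~P → (P ↔ P))) → ((P ↔ ~Q) → ~((P ↔ P) → Q))) = 4/5 → 4/5 = 1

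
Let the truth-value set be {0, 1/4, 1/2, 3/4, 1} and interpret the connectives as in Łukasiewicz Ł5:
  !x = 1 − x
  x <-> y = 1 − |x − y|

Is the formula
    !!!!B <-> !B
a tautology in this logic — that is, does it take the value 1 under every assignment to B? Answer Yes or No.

No

Counterexample: take B = 0.
!B = !0 = 1
!!B = !1 = 0
!!!B = !0 = 1
!!!!B = !1 = 0
!B = !0 = 1
!!!!B <-> !B = 0 <-> 1 = 0
This gives 0 ≠ 1.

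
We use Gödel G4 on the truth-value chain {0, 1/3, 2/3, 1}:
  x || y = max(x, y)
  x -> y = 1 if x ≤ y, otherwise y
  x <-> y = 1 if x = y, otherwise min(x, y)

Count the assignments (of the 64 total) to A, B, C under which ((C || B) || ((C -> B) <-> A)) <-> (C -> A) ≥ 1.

19

value 1: 19 assignments (counts)
value 2/3: 17 assignments
value 1/3: 15 assignments
value 0: 13 assignments
So 19 of the 64 assignments meet the threshold.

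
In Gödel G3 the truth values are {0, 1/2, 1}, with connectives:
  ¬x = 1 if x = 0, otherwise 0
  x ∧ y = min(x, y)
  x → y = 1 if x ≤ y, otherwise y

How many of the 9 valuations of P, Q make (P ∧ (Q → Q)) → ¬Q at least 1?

P = 0, Q = 0 ↦ 1  ≥
P = 0, Q = 1/2 ↦ 1  ≥
P = 0, Q = 1 ↦ 1  ≥
P = 1/2, Q = 0 ↦ 1  ≥
P = 1/2, Q = 1/2 ↦ 0  <
P = 1/2, Q = 1 ↦ 0  <
P = 1, Q = 0 ↦ 1  ≥
P = 1, Q = 1/2 ↦ 0  <
P = 1, Q = 1 ↦ 0  <
So 5 of the 9 assignments meet the threshold.

5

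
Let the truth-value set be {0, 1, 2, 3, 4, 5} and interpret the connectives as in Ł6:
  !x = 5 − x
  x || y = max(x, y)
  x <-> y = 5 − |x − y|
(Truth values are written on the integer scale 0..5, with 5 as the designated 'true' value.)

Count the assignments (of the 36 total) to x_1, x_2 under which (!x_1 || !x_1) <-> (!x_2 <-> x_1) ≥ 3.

25

value 5: 8 assignments (counts)
value 4: 10 assignments (counts)
value 3: 7 assignments (counts)
value 2: 6 assignments
value 1: 3 assignments
value 0: 2 assignments
So 25 of the 36 assignments meet the threshold.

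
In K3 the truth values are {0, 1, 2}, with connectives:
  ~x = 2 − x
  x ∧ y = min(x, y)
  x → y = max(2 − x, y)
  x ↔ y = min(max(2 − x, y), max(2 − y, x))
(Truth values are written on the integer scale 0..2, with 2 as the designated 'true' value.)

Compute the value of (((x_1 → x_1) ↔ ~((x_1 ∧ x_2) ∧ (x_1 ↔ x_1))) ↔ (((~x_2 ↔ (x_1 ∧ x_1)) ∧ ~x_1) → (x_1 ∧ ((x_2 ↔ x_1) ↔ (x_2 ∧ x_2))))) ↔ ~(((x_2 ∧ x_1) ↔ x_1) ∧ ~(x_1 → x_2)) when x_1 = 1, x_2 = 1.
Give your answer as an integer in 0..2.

x_1 → x_1 = 1 → 1 = 1
x_1 ∧ x_2 = 1 ∧ 1 = 1
x_1 ↔ x_1 = 1 ↔ 1 = 1
(x_1 ∧ x_2) ∧ (x_1 ↔ x_1) = 1 ∧ 1 = 1
~((x_1 ∧ x_2) ∧ (x_1 ↔ x_1)) = ~1 = 1
(x_1 → x_1) ↔ ~((x_1 ∧ x_2) ∧ (x_1 ↔ x_1)) = 1 ↔ 1 = 1
~x_2 = ~1 = 1
x_1 ∧ x_1 = 1 ∧ 1 = 1
~x_2 ↔ (x_1 ∧ x_1) = 1 ↔ 1 = 1
~x_1 = ~1 = 1
(~x_2 ↔ (x_1 ∧ x_1)) ∧ ~x_1 = 1 ∧ 1 = 1
x_2 ↔ x_1 = 1 ↔ 1 = 1
x_2 ∧ x_2 = 1 ∧ 1 = 1
(x_2 ↔ x_1) ↔ (x_2 ∧ x_2) = 1 ↔ 1 = 1
x_1 ∧ ((x_2 ↔ x_1) ↔ (x_2 ∧ x_2)) = 1 ∧ 1 = 1
((~x_2 ↔ (x_1 ∧ x_1)) ∧ ~x_1) → (x_1 ∧ ((x_2 ↔ x_1) ↔ (x_2 ∧ x_2))) = 1 → 1 = 1
((x_1 → x_1) ↔ ~((x_1 ∧ x_2) ∧ (x_1 ↔ x_1))) ↔ (((~x_2 ↔ (x_1 ∧ x_1)) ∧ ~x_1) → (x_1 ∧ ((x_2 ↔ x_1) ↔ (x_2 ∧ x_2)))) = 1 ↔ 1 = 1
x_2 ∧ x_1 = 1 ∧ 1 = 1
(x_2 ∧ x_1) ↔ x_1 = 1 ↔ 1 = 1
x_1 → x_2 = 1 → 1 = 1
~(x_1 → x_2) = ~1 = 1
((x_2 ∧ x_1) ↔ x_1) ∧ ~(x_1 → x_2) = 1 ∧ 1 = 1
~(((x_2 ∧ x_1) ↔ x_1) ∧ ~(x_1 → x_2)) = ~1 = 1
(((x_1 → x_1) ↔ ~((x_1 ∧ x_2) ∧ (x_1 ↔ x_1))) ↔ (((~x_2 ↔ (x_1 ∧ x_1)) ∧ ~x_1) → (x_1 ∧ ((x_2 ↔ x_1) ↔ (x_2 ∧ x_2))))) ↔ ~(((x_2 ∧ x_1) ↔ x_1) ∧ ~(x_1 → x_2)) = 1 ↔ 1 = 1

1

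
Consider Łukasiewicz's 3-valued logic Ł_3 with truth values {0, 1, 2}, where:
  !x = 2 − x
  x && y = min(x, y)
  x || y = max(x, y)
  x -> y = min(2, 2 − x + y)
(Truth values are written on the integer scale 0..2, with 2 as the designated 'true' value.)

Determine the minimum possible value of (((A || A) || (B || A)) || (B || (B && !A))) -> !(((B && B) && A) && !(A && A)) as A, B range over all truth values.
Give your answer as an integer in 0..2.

Take A = 1, B = 2:
A || A = 1 || 1 = 1
B || A = 2 || 1 = 2
(A || A) || (B || A) = 1 || 2 = 2
!A = !1 = 1
B && !A = 2 && 1 = 1
B || (B && !A) = 2 || 1 = 2
((A || A) || (B || A)) || (B || (B && !A)) = 2 || 2 = 2
B && B = 2 && 2 = 2
(B && B) && A = 2 && 1 = 1
A && A = 1 && 1 = 1
!(A && A) = !1 = 1
((B && B) && A) && !(A && A) = 1 && 1 = 1
!(((B && B) && A) && !(A && A)) = !1 = 1
(((A || A) || (B || A)) || (B || (B && !A))) -> !(((B && B) && A) && !(A && A)) = 2 -> 1 = 1
No assignment yields a value below 1, so this is the minimum.

1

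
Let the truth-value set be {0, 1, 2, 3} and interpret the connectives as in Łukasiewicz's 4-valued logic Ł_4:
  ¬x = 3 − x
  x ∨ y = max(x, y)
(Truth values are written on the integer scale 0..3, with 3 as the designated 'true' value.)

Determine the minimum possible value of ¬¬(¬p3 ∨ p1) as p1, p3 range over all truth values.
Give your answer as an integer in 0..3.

Take p1 = 0, p3 = 3:
¬p3 = ¬3 = 0
¬p3 ∨ p1 = 0 ∨ 0 = 0
¬(¬p3 ∨ p1) = ¬0 = 3
¬¬(¬p3 ∨ p1) = ¬3 = 0
No assignment yields a value below 0, so this is the minimum.

0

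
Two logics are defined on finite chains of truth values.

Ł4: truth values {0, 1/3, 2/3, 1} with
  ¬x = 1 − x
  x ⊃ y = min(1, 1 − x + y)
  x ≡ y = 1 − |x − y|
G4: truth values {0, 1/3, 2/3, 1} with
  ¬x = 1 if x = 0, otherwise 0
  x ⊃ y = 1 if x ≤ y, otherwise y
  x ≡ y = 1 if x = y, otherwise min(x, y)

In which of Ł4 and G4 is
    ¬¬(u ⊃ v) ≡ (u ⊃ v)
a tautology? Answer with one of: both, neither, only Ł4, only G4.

In Ł4: every assignment gives 1 — tautology.
In G4: at u = 2/3, v = 1/3 the value is 1/3 — not a tautology.

only Ł4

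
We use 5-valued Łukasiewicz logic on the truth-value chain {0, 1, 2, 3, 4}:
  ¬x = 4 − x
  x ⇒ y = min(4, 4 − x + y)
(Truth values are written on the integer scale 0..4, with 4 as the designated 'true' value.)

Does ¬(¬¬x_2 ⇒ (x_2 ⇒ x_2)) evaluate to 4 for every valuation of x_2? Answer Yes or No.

No

Counterexample: take x_2 = 0.
¬x_2 = ¬0 = 4
¬¬x_2 = ¬4 = 0
x_2 ⇒ x_2 = 0 ⇒ 0 = 4
¬¬x_2 ⇒ (x_2 ⇒ x_2) = 0 ⇒ 4 = 4
¬(¬¬x_2 ⇒ (x_2 ⇒ x_2)) = ¬4 = 0
This gives 0 ≠ 4.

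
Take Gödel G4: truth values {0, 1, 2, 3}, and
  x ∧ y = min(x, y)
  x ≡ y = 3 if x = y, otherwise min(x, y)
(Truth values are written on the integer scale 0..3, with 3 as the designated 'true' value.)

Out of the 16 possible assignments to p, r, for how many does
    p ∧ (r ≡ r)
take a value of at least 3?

4

p = 0, r = 0 ↦ 0  <
p = 0, r = 1 ↦ 0  <
p = 0, r = 2 ↦ 0  <
p = 0, r = 3 ↦ 0  <
p = 1, r = 0 ↦ 1  <
p = 1, r = 1 ↦ 1  <
p = 1, r = 2 ↦ 1  <
p = 1, r = 3 ↦ 1  <
p = 2, r = 0 ↦ 2  <
p = 2, r = 1 ↦ 2  <
p = 2, r = 2 ↦ 2  <
p = 2, r = 3 ↦ 2  <
p = 3, r = 0 ↦ 3  ≥
p = 3, r = 1 ↦ 3  ≥
p = 3, r = 2 ↦ 3  ≥
p = 3, r = 3 ↦ 3  ≥
So 4 of the 16 assignments meet the threshold.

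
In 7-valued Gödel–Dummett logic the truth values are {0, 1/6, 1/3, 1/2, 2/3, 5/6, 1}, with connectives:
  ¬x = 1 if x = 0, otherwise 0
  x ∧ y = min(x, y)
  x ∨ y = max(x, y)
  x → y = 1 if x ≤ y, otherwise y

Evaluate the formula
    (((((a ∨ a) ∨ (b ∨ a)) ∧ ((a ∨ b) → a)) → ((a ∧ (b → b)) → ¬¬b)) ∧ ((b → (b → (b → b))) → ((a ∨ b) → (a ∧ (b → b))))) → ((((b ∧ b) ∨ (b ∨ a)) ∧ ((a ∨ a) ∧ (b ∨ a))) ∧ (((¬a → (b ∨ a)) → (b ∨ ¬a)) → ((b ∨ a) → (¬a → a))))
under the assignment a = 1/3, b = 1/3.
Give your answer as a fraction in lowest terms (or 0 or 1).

a ∨ a = 1/3 ∨ 1/3 = 1/3
b ∨ a = 1/3 ∨ 1/3 = 1/3
(a ∨ a) ∨ (b ∨ a) = 1/3 ∨ 1/3 = 1/3
a ∨ b = 1/3 ∨ 1/3 = 1/3
(a ∨ b) → a = 1/3 → 1/3 = 1
((a ∨ a) ∨ (b ∨ a)) ∧ ((a ∨ b) → a) = 1/3 ∧ 1 = 1/3
b → b = 1/3 → 1/3 = 1
a ∧ (b → b) = 1/3 ∧ 1 = 1/3
¬b = ¬1/3 = 0
¬¬b = ¬0 = 1
(a ∧ (b → b)) → ¬¬b = 1/3 → 1 = 1
(((a ∨ a) ∨ (b ∨ a)) ∧ ((a ∨ b) → a)) → ((a ∧ (b → b)) → ¬¬b) = 1/3 → 1 = 1
b → b = 1/3 → 1/3 = 1
b → (b → b) = 1/3 → 1 = 1
b → (b → (b → b)) = 1/3 → 1 = 1
a ∨ b = 1/3 ∨ 1/3 = 1/3
b → b = 1/3 → 1/3 = 1
a ∧ (b → b) = 1/3 ∧ 1 = 1/3
(a ∨ b) → (a ∧ (b → b)) = 1/3 → 1/3 = 1
(b → (b → (b → b))) → ((a ∨ b) → (a ∧ (b → b))) = 1 → 1 = 1
((((a ∨ a) ∨ (b ∨ a)) ∧ ((a ∨ b) → a)) → ((a ∧ (b → b)) → ¬¬b)) ∧ ((b → (b → (b → b))) → ((a ∨ b) → (a ∧ (b → b)))) = 1 ∧ 1 = 1
b ∧ b = 1/3 ∧ 1/3 = 1/3
b ∨ a = 1/3 ∨ 1/3 = 1/3
(b ∧ b) ∨ (b ∨ a) = 1/3 ∨ 1/3 = 1/3
a ∨ a = 1/3 ∨ 1/3 = 1/3
b ∨ a = 1/3 ∨ 1/3 = 1/3
(a ∨ a) ∧ (b ∨ a) = 1/3 ∧ 1/3 = 1/3
((b ∧ b) ∨ (b ∨ a)) ∧ ((a ∨ a) ∧ (b ∨ a)) = 1/3 ∧ 1/3 = 1/3
¬a = ¬1/3 = 0
b ∨ a = 1/3 ∨ 1/3 = 1/3
¬a → (b ∨ a) = 0 → 1/3 = 1
¬a = ¬1/3 = 0
b ∨ ¬a = 1/3 ∨ 0 = 1/3
(¬a → (b ∨ a)) → (b ∨ ¬a) = 1 → 1/3 = 1/3
b ∨ a = 1/3 ∨ 1/3 = 1/3
¬a = ¬1/3 = 0
¬a → a = 0 → 1/3 = 1
(b ∨ a) → (¬a → a) = 1/3 → 1 = 1
((¬a → (b ∨ a)) → (b ∨ ¬a)) → ((b ∨ a) → (¬a → a)) = 1/3 → 1 = 1
(((b ∧ b) ∨ (b ∨ a)) ∧ ((a ∨ a) ∧ (b ∨ a))) ∧ (((¬a → (b ∨ a)) → (b ∨ ¬a)) → ((b ∨ a) → (¬a → a))) = 1/3 ∧ 1 = 1/3
(((((a ∨ a) ∨ (b ∨ a)) ∧ ((a ∨ b) → a)) → ((a ∧ (b → b)) → ¬¬b)) ∧ ((b → (b → (b → b))) → ((a ∨ b) → (a ∧ (b → b))))) → ((((b ∧ b) ∨ (b ∨ a)) ∧ ((a ∨ a) ∧ (b ∨ a))) ∧ (((¬a → (b ∨ a)) → (b ∨ ¬a)) → ((b ∨ a) → (¬a → a)))) = 1 → 1/3 = 1/3

1/3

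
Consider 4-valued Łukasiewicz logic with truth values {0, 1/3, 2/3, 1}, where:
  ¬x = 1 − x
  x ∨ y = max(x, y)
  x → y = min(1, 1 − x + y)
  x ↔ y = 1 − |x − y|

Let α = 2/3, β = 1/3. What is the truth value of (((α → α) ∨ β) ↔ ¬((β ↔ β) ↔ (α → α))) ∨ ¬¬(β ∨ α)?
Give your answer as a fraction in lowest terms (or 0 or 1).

2/3

α → α = 2/3 → 2/3 = 1
(α → α) ∨ β = 1 ∨ 1/3 = 1
β ↔ β = 1/3 ↔ 1/3 = 1
α → α = 2/3 → 2/3 = 1
(β ↔ β) ↔ (α → α) = 1 ↔ 1 = 1
¬((β ↔ β) ↔ (α → α)) = ¬1 = 0
((α → α) ∨ β) ↔ ¬((β ↔ β) ↔ (α → α)) = 1 ↔ 0 = 0
β ∨ α = 1/3 ∨ 2/3 = 2/3
¬(β ∨ α) = ¬2/3 = 1/3
¬¬(β ∨ α) = ¬1/3 = 2/3
(((α → α) ∨ β) ↔ ¬((β ↔ β) ↔ (α → α))) ∨ ¬¬(β ∨ α) = 0 ∨ 2/3 = 2/3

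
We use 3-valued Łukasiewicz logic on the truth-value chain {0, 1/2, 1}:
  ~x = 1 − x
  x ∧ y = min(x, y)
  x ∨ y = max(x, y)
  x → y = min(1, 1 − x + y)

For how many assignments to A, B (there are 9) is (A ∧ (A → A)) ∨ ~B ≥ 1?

A = 0, B = 0 ↦ 1  ≥
A = 0, B = 1/2 ↦ 1/2  <
A = 0, B = 1 ↦ 0  <
A = 1/2, B = 0 ↦ 1  ≥
A = 1/2, B = 1/2 ↦ 1/2  <
A = 1/2, B = 1 ↦ 1/2  <
A = 1, B = 0 ↦ 1  ≥
A = 1, B = 1/2 ↦ 1  ≥
A = 1, B = 1 ↦ 1  ≥
So 5 of the 9 assignments meet the threshold.

5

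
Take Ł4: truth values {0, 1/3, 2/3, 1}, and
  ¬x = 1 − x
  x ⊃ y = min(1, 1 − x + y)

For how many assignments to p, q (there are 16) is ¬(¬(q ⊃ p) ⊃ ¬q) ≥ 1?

p = 0, q = 0 ↦ 0  <
p = 0, q = 1/3 ↦ 0  <
p = 0, q = 2/3 ↦ 1/3  <
p = 0, q = 1 ↦ 1  ≥
p = 1/3, q = 0 ↦ 0  <
p = 1/3, q = 1/3 ↦ 0  <
p = 1/3, q = 2/3 ↦ 0  <
p = 1/3, q = 1 ↦ 2/3  <
p = 2/3, q = 0 ↦ 0  <
p = 2/3, q = 1/3 ↦ 0  <
p = 2/3, q = 2/3 ↦ 0  <
p = 2/3, q = 1 ↦ 1/3  <
p = 1, q = 0 ↦ 0  <
p = 1, q = 1/3 ↦ 0  <
p = 1, q = 2/3 ↦ 0  <
p = 1, q = 1 ↦ 0  <
So 1 of the 16 assignments meets the threshold.

1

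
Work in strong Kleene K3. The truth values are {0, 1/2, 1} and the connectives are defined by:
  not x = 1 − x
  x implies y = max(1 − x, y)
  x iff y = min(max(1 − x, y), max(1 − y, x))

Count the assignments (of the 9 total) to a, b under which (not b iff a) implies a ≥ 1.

4

a = 0, b = 0 ↦ 1  ≥
a = 0, b = 1/2 ↦ 1/2  <
a = 0, b = 1 ↦ 0  <
a = 1/2, b = 0 ↦ 1/2  <
a = 1/2, b = 1/2 ↦ 1/2  <
a = 1/2, b = 1 ↦ 1/2  <
a = 1, b = 0 ↦ 1  ≥
a = 1, b = 1/2 ↦ 1  ≥
a = 1, b = 1 ↦ 1  ≥
So 4 of the 9 assignments meet the threshold.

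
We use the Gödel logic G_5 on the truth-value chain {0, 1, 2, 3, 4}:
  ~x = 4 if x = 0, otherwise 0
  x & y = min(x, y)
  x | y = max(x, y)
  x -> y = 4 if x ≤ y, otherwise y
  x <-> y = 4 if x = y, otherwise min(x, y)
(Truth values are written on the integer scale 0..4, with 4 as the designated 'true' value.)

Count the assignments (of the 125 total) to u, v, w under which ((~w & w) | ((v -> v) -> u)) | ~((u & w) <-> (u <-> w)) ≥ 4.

value 4: 30 assignments (counts)
value 3: 25 assignments
value 2: 25 assignments
value 1: 25 assignments
value 0: 20 assignments
So 30 of the 125 assignments meet the threshold.

30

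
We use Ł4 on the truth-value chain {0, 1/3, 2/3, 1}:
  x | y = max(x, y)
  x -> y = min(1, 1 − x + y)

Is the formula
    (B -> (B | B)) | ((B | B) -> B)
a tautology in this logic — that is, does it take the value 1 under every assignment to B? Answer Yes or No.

Yes

B = 0 ↦ 1
B = 1/3 ↦ 1
B = 2/3 ↦ 1
B = 1 ↦ 1
Every assignment gives a value ≥ 1.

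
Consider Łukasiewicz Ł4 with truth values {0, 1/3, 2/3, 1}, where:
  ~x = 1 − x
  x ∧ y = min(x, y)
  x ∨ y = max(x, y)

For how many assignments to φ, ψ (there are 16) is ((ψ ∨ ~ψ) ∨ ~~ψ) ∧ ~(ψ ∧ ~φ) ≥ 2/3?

φ = 0, ψ = 0 ↦ 1  ≥
φ = 0, ψ = 1/3 ↦ 2/3  ≥
φ = 0, ψ = 2/3 ↦ 1/3  <
φ = 0, ψ = 1 ↦ 0  <
φ = 1/3, ψ = 0 ↦ 1  ≥
φ = 1/3, ψ = 1/3 ↦ 2/3  ≥
φ = 1/3, ψ = 2/3 ↦ 1/3  <
φ = 1/3, ψ = 1 ↦ 1/3  <
φ = 2/3, ψ = 0 ↦ 1  ≥
φ = 2/3, ψ = 1/3 ↦ 2/3  ≥
φ = 2/3, ψ = 2/3 ↦ 2/3  ≥
φ = 2/3, ψ = 1 ↦ 2/3  ≥
φ = 1, ψ = 0 ↦ 1  ≥
φ = 1, ψ = 1/3 ↦ 2/3  ≥
φ = 1, ψ = 2/3 ↦ 2/3  ≥
φ = 1, ψ = 1 ↦ 1  ≥
So 12 of the 16 assignments meet the threshold.

12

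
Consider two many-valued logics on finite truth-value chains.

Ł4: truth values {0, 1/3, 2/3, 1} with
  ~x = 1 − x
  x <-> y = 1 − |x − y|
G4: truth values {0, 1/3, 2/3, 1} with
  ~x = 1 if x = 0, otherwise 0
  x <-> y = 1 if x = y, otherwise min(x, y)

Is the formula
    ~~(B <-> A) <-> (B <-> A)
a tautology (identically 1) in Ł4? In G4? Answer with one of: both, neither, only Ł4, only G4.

In Ł4: every assignment gives 1 — tautology.
In G4: at A = 1/3, B = 2/3 the value is 1/3 — not a tautology.

only Ł4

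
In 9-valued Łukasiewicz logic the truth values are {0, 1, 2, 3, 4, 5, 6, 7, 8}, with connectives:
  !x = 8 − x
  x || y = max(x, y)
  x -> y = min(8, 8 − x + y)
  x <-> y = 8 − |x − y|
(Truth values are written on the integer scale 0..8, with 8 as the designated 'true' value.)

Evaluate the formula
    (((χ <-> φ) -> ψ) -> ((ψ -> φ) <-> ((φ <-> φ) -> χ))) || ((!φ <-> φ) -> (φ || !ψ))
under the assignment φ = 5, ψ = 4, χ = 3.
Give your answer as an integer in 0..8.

7

χ <-> φ = 3 <-> 5 = 6
(χ <-> φ) -> ψ = 6 -> 4 = 6
ψ -> φ = 4 -> 5 = 8
φ <-> φ = 5 <-> 5 = 8
(φ <-> φ) -> χ = 8 -> 3 = 3
(ψ -> φ) <-> ((φ <-> φ) -> χ) = 8 <-> 3 = 3
((χ <-> φ) -> ψ) -> ((ψ -> φ) <-> ((φ <-> φ) -> χ)) = 6 -> 3 = 5
!φ = !5 = 3
!φ <-> φ = 3 <-> 5 = 6
!ψ = !4 = 4
φ || !ψ = 5 || 4 = 5
(!φ <-> φ) -> (φ || !ψ) = 6 -> 5 = 7
(((χ <-> φ) -> ψ) -> ((ψ -> φ) <-> ((φ <-> φ) -> χ))) || ((!φ <-> φ) -> (φ || !ψ)) = 5 || 7 = 7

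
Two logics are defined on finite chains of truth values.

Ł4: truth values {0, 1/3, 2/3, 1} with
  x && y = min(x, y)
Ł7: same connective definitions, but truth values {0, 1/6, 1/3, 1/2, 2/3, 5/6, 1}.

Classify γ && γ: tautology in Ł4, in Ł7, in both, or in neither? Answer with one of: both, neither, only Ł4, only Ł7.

neither

In Ł4: at γ = 0 the value is 0 — not a tautology.
In Ł7: at γ = 0 the value is 0 — not a tautology.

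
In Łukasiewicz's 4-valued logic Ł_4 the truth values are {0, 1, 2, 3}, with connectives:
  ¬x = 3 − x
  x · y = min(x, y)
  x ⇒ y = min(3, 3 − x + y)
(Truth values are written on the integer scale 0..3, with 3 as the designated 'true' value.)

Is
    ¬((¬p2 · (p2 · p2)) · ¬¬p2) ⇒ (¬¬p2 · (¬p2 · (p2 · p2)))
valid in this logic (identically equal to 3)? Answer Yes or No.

No

Counterexample: take p2 = 0.
¬p2 = ¬0 = 3
p2 · p2 = 0 · 0 = 0
¬p2 · (p2 · p2) = 3 · 0 = 0
¬p2 = ¬0 = 3
¬¬p2 = ¬3 = 0
(¬p2 · (p2 · p2)) · ¬¬p2 = 0 · 0 = 0
¬((¬p2 · (p2 · p2)) · ¬¬p2) = ¬0 = 3
¬¬p2 · (¬p2 · (p2 · p2)) = 0 · 0 = 0
¬((¬p2 · (p2 · p2)) · ¬¬p2) ⇒ (¬¬p2 · (¬p2 · (p2 · p2))) = 3 ⇒ 0 = 0
This gives 0 ≠ 3.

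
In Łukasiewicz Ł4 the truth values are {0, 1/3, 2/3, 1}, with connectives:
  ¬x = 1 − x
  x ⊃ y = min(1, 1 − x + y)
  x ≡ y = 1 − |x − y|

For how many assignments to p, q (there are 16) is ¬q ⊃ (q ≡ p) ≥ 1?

p = 0, q = 0 ↦ 1  ≥
p = 0, q = 1/3 ↦ 1  ≥
p = 0, q = 2/3 ↦ 1  ≥
p = 0, q = 1 ↦ 1  ≥
p = 1/3, q = 0 ↦ 2/3  <
p = 1/3, q = 1/3 ↦ 1  ≥
p = 1/3, q = 2/3 ↦ 1  ≥
p = 1/3, q = 1 ↦ 1  ≥
p = 2/3, q = 0 ↦ 1/3  <
p = 2/3, q = 1/3 ↦ 1  ≥
p = 2/3, q = 2/3 ↦ 1  ≥
p = 2/3, q = 1 ↦ 1  ≥
p = 1, q = 0 ↦ 0  <
p = 1, q = 1/3 ↦ 2/3  <
p = 1, q = 2/3 ↦ 1  ≥
p = 1, q = 1 ↦ 1  ≥
So 12 of the 16 assignments meet the threshold.

12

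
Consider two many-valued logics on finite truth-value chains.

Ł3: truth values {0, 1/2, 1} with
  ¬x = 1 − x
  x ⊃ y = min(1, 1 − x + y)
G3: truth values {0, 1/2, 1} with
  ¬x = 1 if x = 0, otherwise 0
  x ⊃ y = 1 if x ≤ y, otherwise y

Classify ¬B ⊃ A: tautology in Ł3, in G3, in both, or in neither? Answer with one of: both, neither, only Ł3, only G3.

neither

In Ł3: at A = 0, B = 0 the value is 0 — not a tautology.
In G3: at A = 0, B = 0 the value is 0 — not a tautology.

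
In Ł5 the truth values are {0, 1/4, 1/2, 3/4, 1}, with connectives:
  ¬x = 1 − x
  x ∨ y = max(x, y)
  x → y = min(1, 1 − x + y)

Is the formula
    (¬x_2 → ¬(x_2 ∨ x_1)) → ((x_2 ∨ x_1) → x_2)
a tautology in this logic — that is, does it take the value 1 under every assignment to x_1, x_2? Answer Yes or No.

At x_1 = 1/2, x_2 = 1, for instance:
¬x_2 = ¬1 = 0
x_2 ∨ x_1 = 1 ∨ 1/2 = 1
¬(x_2 ∨ x_1) = ¬1 = 0
¬x_2 → ¬(x_2 ∨ x_1) = 0 → 0 = 1
(x_2 ∨ x_1) → x_2 = 1 → 1 = 1
(¬x_2 → ¬(x_2 ∨ x_1)) → ((x_2 ∨ x_1) → x_2) = 1 → 1 = 1
and checking the remaining 24 assignments likewise gives ≥ 1 in every case.

Yes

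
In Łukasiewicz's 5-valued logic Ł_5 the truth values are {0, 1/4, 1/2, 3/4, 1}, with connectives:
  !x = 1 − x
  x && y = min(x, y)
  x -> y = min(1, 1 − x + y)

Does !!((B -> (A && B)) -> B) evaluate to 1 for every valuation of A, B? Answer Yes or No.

No

Counterexample: take A = 0, B = 0.
A && B = 0 && 0 = 0
B -> (A && B) = 0 -> 0 = 1
(B -> (A && B)) -> B = 1 -> 0 = 0
!((B -> (A && B)) -> B) = !0 = 1
!!((B -> (A && B)) -> B) = !1 = 0
This gives 0 ≠ 1.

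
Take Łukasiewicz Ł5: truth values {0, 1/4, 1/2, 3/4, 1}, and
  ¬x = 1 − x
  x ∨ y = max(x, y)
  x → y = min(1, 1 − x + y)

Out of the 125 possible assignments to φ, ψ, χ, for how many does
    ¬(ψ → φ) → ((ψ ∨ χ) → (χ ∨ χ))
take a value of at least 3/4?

value 1: 112 assignments (counts)
value 3/4: 6 assignments (counts)
value 1/2: 4 assignments
value 1/4: 2 assignments
value 0: 1 assignment
So 118 of the 125 assignments meet the threshold.

118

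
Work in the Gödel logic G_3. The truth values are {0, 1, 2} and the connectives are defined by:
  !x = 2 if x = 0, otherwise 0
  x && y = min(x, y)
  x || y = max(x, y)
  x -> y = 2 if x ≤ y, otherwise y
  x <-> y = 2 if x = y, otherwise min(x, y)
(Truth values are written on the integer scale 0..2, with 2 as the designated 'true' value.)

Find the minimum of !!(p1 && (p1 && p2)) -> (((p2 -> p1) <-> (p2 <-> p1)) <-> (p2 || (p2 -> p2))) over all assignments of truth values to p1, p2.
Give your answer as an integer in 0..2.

Take p1 = 2, p2 = 1:
p1 && p2 = 2 && 1 = 1
p1 && (p1 && p2) = 2 && 1 = 1
!(p1 && (p1 && p2)) = !1 = 0
!!(p1 && (p1 && p2)) = !0 = 2
p2 -> p1 = 1 -> 2 = 2
p2 <-> p1 = 1 <-> 2 = 1
(p2 -> p1) <-> (p2 <-> p1) = 2 <-> 1 = 1
p2 -> p2 = 1 -> 1 = 2
p2 || (p2 -> p2) = 1 || 2 = 2
((p2 -> p1) <-> (p2 <-> p1)) <-> (p2 || (p2 -> p2)) = 1 <-> 2 = 1
!!(p1 && (p1 && p2)) -> (((p2 -> p1) <-> (p2 <-> p1)) <-> (p2 || (p2 -> p2))) = 2 -> 1 = 1
No assignment yields a value below 1, so this is the minimum.

1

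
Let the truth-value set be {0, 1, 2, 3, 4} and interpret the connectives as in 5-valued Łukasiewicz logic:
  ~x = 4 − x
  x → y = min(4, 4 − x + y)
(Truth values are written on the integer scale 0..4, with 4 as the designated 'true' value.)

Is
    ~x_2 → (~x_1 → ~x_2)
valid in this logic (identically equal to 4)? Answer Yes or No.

Yes

At x_1 = 3, x_2 = 0, for instance:
~x_2 = ~0 = 4
~x_1 = ~3 = 1
~x_1 → ~x_2 = 1 → 4 = 4
~x_2 → (~x_1 → ~x_2) = 4 → 4 = 4
and checking the remaining 24 assignments likewise gives ≥ 4 in every case.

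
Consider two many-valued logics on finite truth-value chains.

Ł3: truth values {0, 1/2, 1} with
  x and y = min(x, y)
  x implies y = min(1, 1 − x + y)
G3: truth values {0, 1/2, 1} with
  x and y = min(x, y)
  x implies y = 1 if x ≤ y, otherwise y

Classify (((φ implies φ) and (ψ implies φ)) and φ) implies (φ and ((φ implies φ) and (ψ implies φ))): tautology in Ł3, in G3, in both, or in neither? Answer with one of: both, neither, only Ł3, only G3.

In Ł3: every assignment gives 1 — tautology.
In G3: every assignment gives 1 — tautology.

both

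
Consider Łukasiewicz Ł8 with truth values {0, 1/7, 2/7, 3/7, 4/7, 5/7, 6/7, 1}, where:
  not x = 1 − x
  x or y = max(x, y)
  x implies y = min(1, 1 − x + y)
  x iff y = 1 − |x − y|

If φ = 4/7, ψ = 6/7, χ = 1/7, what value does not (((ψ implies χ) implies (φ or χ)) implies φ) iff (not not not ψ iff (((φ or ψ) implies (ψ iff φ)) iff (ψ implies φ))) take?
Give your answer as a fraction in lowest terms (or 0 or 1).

6/7

ψ implies χ = 6/7 implies 1/7 = 2/7
φ or χ = 4/7 or 1/7 = 4/7
(ψ implies χ) implies (φ or χ) = 2/7 implies 4/7 = 1
((ψ implies χ) implies (φ or χ)) implies φ = 1 implies 4/7 = 4/7
not (((ψ implies χ) implies (φ or χ)) implies φ) = not 4/7 = 3/7
not ψ = not 6/7 = 1/7
not not ψ = not 1/7 = 6/7
not not not ψ = not 6/7 = 1/7
φ or ψ = 4/7 or 6/7 = 6/7
ψ iff φ = 6/7 iff 4/7 = 5/7
(φ or ψ) implies (ψ iff φ) = 6/7 implies 5/7 = 6/7
ψ implies φ = 6/7 implies 4/7 = 5/7
((φ or ψ) implies (ψ iff φ)) iff (ψ implies φ) = 6/7 iff 5/7 = 6/7
not not not ψ iff (((φ or ψ) implies (ψ iff φ)) iff (ψ implies φ)) = 1/7 iff 6/7 = 2/7
not (((ψ implies χ) implies (φ or χ)) implies φ) iff (not not not ψ iff (((φ or ψ) implies (ψ iff φ)) iff (ψ implies φ))) = 3/7 iff 2/7 = 6/7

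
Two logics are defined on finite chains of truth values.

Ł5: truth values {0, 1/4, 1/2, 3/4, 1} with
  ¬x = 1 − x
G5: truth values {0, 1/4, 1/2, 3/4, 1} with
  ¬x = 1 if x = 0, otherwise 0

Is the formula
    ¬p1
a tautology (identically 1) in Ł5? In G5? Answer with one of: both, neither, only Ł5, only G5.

In Ł5: at p1 = 1/4 the value is 3/4 — not a tautology.
In G5: at p1 = 1/4 the value is 0 — not a tautology.

neither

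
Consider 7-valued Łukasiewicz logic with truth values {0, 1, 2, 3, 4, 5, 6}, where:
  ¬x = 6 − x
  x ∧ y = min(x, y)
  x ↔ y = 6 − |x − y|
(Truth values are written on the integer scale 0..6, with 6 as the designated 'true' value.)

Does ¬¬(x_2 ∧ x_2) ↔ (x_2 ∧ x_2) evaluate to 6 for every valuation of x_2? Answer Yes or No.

Yes

x_2 = 0 ↦ 6
x_2 = 1 ↦ 6
x_2 = 2 ↦ 6
x_2 = 3 ↦ 6
x_2 = 4 ↦ 6
x_2 = 5 ↦ 6
x_2 = 6 ↦ 6
Every assignment gives a value ≥ 6.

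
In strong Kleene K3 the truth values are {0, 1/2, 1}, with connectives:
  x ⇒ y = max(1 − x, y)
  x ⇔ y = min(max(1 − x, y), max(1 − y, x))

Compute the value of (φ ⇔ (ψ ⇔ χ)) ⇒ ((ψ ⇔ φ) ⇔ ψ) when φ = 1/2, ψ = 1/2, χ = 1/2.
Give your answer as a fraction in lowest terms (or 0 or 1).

ψ ⇔ χ = 1/2 ⇔ 1/2 = 1/2
φ ⇔ (ψ ⇔ χ) = 1/2 ⇔ 1/2 = 1/2
ψ ⇔ φ = 1/2 ⇔ 1/2 = 1/2
(ψ ⇔ φ) ⇔ ψ = 1/2 ⇔ 1/2 = 1/2
(φ ⇔ (ψ ⇔ χ)) ⇒ ((ψ ⇔ φ) ⇔ ψ) = 1/2 ⇒ 1/2 = 1/2

1/2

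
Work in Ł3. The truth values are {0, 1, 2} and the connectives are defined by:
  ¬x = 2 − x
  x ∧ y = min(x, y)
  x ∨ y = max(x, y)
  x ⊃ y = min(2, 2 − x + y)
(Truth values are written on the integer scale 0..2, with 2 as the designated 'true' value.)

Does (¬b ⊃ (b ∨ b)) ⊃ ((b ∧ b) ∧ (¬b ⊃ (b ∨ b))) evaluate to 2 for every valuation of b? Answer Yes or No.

Counterexample: take b = 1.
¬b = ¬1 = 1
b ∨ b = 1 ∨ 1 = 1
¬b ⊃ (b ∨ b) = 1 ⊃ 1 = 2
b ∧ b = 1 ∧ 1 = 1
(b ∧ b) ∧ (¬b ⊃ (b ∨ b)) = 1 ∧ 2 = 1
(¬b ⊃ (b ∨ b)) ⊃ ((b ∧ b) ∧ (¬b ⊃ (b ∨ b))) = 2 ⊃ 1 = 1
This gives 1 ≠ 2.

No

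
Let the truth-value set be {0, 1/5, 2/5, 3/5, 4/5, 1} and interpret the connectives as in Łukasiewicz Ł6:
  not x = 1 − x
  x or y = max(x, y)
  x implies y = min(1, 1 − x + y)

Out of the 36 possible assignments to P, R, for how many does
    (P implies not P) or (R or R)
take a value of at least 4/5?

value 1: 21 assignments (counts)
value 4/5: 7 assignments (counts)
value 3/5: 2 assignments
value 2/5: 4 assignments
value 1/5: 1 assignment
value 0: 1 assignment
So 28 of the 36 assignments meet the threshold.

28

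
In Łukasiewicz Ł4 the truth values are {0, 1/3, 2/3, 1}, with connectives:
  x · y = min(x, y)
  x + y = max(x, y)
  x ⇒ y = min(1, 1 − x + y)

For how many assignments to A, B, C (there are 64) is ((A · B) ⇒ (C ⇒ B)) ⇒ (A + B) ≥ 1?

value 1: 28 assignments (counts)
value 2/3: 20 assignments
value 1/3: 12 assignments
value 0: 4 assignments
So 28 of the 64 assignments meet the threshold.

28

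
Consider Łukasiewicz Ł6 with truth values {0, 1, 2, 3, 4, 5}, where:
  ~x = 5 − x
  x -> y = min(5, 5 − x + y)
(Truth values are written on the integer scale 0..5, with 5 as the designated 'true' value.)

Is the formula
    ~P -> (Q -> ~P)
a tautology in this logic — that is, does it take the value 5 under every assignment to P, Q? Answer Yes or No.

At P = 1, Q = 0, for instance:
~P = ~1 = 4
Q -> ~P = 0 -> 4 = 5
~P -> (Q -> ~P) = 4 -> 5 = 5
and checking the remaining 35 assignments likewise gives ≥ 5 in every case.

Yes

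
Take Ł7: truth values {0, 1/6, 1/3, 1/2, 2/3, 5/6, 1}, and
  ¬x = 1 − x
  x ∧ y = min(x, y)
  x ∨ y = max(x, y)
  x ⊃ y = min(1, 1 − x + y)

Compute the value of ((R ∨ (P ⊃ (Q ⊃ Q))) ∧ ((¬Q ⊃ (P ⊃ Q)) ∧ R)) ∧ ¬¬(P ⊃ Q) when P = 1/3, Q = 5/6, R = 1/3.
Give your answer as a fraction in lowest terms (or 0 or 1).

1/3

Q ⊃ Q = 5/6 ⊃ 5/6 = 1
P ⊃ (Q ⊃ Q) = 1/3 ⊃ 1 = 1
R ∨ (P ⊃ (Q ⊃ Q)) = 1/3 ∨ 1 = 1
¬Q = ¬5/6 = 1/6
P ⊃ Q = 1/3 ⊃ 5/6 = 1
¬Q ⊃ (P ⊃ Q) = 1/6 ⊃ 1 = 1
(¬Q ⊃ (P ⊃ Q)) ∧ R = 1 ∧ 1/3 = 1/3
(R ∨ (P ⊃ (Q ⊃ Q))) ∧ ((¬Q ⊃ (P ⊃ Q)) ∧ R) = 1 ∧ 1/3 = 1/3
P ⊃ Q = 1/3 ⊃ 5/6 = 1
¬(P ⊃ Q) = ¬1 = 0
¬¬(P ⊃ Q) = ¬0 = 1
((R ∨ (P ⊃ (Q ⊃ Q))) ∧ ((¬Q ⊃ (P ⊃ Q)) ∧ R)) ∧ ¬¬(P ⊃ Q) = 1/3 ∧ 1 = 1/3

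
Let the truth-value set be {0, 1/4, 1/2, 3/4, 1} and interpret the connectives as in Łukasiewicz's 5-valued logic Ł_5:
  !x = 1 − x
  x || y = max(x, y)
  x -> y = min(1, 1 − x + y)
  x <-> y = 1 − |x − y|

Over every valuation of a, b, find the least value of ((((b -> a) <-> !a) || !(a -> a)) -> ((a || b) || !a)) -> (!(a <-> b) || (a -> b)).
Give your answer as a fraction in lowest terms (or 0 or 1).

Take a = 1/2, b = 0:
b -> a = 0 -> 1/2 = 1
!a = !1/2 = 1/2
(b -> a) <-> !a = 1 <-> 1/2 = 1/2
a -> a = 1/2 -> 1/2 = 1
!(a -> a) = !1 = 0
((b -> a) <-> !a) || !(a -> a) = 1/2 || 0 = 1/2
a || b = 1/2 || 0 = 1/2
!a = !1/2 = 1/2
(a || b) || !a = 1/2 || 1/2 = 1/2
(((b -> a) <-> !a) || !(a -> a)) -> ((a || b) || !a) = 1/2 -> 1/2 = 1
a <-> b = 1/2 <-> 0 = 1/2
!(a <-> b) = !1/2 = 1/2
a -> b = 1/2 -> 0 = 1/2
!(a <-> b) || (a -> b) = 1/2 || 1/2 = 1/2
((((b -> a) <-> !a) || !(a -> a)) -> ((a || b) || !a)) -> (!(a <-> b) || (a -> b)) = 1 -> 1/2 = 1/2
No assignment yields a value below 1/2, so this is the minimum.

1/2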